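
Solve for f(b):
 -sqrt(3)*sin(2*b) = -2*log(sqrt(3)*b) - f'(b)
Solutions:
 f(b) = C1 - 2*b*log(b) - b*log(3) + 2*b - sqrt(3)*cos(2*b)/2


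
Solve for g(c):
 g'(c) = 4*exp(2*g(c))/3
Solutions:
 g(c) = log(-1/(C1 + 4*c))/2 - log(2) + log(6)/2
 g(c) = log(-sqrt(-1/(C1 + 4*c))) - log(2) + log(6)/2


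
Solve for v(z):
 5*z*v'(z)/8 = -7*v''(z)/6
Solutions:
 v(z) = C1 + C2*erf(sqrt(210)*z/28)


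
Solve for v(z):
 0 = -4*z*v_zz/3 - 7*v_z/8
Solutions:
 v(z) = C1 + C2*z^(11/32)


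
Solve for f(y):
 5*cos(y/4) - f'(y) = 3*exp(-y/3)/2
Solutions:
 f(y) = C1 + 20*sin(y/4) + 9*exp(-y/3)/2


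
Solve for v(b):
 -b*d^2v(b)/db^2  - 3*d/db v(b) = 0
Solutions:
 v(b) = C1 + C2/b^2


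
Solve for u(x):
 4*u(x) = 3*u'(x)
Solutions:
 u(x) = C1*exp(4*x/3)


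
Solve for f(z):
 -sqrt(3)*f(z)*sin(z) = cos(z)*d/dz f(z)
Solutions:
 f(z) = C1*cos(z)^(sqrt(3))


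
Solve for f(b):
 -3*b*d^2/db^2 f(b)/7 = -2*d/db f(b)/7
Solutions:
 f(b) = C1 + C2*b^(5/3)


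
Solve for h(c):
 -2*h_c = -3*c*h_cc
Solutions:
 h(c) = C1 + C2*c^(5/3)


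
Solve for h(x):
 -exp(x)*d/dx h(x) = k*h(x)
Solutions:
 h(x) = C1*exp(k*exp(-x))


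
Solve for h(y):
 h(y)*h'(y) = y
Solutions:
 h(y) = -sqrt(C1 + y^2)
 h(y) = sqrt(C1 + y^2)


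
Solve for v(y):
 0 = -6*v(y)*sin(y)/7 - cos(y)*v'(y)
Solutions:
 v(y) = C1*cos(y)^(6/7)


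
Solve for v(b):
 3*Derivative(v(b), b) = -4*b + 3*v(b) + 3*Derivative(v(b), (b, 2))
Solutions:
 v(b) = 4*b/3 + (C1*sin(sqrt(3)*b/2) + C2*cos(sqrt(3)*b/2))*exp(b/2) + 4/3


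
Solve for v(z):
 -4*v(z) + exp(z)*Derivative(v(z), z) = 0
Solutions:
 v(z) = C1*exp(-4*exp(-z))


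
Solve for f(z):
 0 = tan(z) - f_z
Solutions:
 f(z) = C1 - log(cos(z))


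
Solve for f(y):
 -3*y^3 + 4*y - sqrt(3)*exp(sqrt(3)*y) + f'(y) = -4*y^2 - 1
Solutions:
 f(y) = C1 + 3*y^4/4 - 4*y^3/3 - 2*y^2 - y + exp(sqrt(3)*y)


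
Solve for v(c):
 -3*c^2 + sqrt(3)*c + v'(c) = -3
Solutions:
 v(c) = C1 + c^3 - sqrt(3)*c^2/2 - 3*c


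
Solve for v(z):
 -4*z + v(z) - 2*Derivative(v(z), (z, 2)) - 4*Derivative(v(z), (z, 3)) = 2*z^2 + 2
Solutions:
 v(z) = C3*exp(z/2) + 2*z^2 + 4*z + (C1*sin(z/2) + C2*cos(z/2))*exp(-z/2) + 10


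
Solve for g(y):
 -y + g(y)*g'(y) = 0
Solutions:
 g(y) = -sqrt(C1 + y^2)
 g(y) = sqrt(C1 + y^2)


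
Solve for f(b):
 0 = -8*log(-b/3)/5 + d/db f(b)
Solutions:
 f(b) = C1 + 8*b*log(-b)/5 + 8*b*(-log(3) - 1)/5


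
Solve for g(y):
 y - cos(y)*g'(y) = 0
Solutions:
 g(y) = C1 + Integral(y/cos(y), y)


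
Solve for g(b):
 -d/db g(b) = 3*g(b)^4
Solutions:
 g(b) = (-3^(2/3) - 3*3^(1/6)*I)*(1/(C1 + 3*b))^(1/3)/6
 g(b) = (-3^(2/3) + 3*3^(1/6)*I)*(1/(C1 + 3*b))^(1/3)/6
 g(b) = (1/(C1 + 9*b))^(1/3)


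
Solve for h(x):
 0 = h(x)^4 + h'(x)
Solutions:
 h(x) = (-3^(2/3) - 3*3^(1/6)*I)*(1/(C1 + x))^(1/3)/6
 h(x) = (-3^(2/3) + 3*3^(1/6)*I)*(1/(C1 + x))^(1/3)/6
 h(x) = (1/(C1 + 3*x))^(1/3)


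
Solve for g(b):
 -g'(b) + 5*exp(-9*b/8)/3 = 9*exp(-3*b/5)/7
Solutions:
 g(b) = C1 + 15*exp(-3*b/5)/7 - 40*exp(-9*b/8)/27


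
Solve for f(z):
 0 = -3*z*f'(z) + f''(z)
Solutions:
 f(z) = C1 + C2*erfi(sqrt(6)*z/2)


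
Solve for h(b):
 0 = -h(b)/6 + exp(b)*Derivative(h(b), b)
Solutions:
 h(b) = C1*exp(-exp(-b)/6)


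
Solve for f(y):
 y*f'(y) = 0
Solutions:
 f(y) = C1


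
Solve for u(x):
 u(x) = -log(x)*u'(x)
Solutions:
 u(x) = C1*exp(-li(x))


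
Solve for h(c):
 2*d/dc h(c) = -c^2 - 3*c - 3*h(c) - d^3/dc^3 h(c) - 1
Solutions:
 h(c) = C3*exp(-c) - c^2/3 - 5*c/9 + (C1*sin(sqrt(11)*c/2) + C2*cos(sqrt(11)*c/2))*exp(c/2) + 1/27


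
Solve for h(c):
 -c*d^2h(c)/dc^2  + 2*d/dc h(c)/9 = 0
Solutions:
 h(c) = C1 + C2*c^(11/9)


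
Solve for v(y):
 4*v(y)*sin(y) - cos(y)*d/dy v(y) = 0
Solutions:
 v(y) = C1/cos(y)^4


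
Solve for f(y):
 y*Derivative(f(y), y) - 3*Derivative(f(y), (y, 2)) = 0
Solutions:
 f(y) = C1 + C2*erfi(sqrt(6)*y/6)


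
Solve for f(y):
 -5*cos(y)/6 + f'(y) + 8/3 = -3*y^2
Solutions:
 f(y) = C1 - y^3 - 8*y/3 + 5*sin(y)/6


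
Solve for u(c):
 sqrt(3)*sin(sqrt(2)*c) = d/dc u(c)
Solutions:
 u(c) = C1 - sqrt(6)*cos(sqrt(2)*c)/2


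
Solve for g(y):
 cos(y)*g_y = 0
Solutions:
 g(y) = C1


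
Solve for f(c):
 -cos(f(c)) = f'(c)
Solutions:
 f(c) = pi - asin((C1 + exp(2*c))/(C1 - exp(2*c)))
 f(c) = asin((C1 + exp(2*c))/(C1 - exp(2*c)))


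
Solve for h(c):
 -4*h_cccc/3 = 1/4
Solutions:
 h(c) = C1 + C2*c + C3*c^2 + C4*c^3 - c^4/128


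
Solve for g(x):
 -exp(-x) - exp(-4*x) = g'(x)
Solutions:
 g(x) = C1 + exp(-x) + exp(-4*x)/4


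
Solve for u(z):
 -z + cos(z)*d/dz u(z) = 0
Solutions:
 u(z) = C1 + Integral(z/cos(z), z)


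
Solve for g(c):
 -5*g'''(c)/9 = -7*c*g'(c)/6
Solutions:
 g(c) = C1 + Integral(C2*airyai(10^(2/3)*21^(1/3)*c/10) + C3*airybi(10^(2/3)*21^(1/3)*c/10), c)


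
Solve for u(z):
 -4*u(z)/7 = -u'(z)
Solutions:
 u(z) = C1*exp(4*z/7)


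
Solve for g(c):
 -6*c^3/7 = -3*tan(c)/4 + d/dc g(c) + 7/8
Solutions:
 g(c) = C1 - 3*c^4/14 - 7*c/8 - 3*log(cos(c))/4


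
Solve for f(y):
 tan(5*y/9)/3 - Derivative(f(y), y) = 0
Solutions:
 f(y) = C1 - 3*log(cos(5*y/9))/5


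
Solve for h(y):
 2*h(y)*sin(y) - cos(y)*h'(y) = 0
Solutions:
 h(y) = C1/cos(y)^2


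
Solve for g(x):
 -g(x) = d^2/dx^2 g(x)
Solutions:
 g(x) = C1*sin(x) + C2*cos(x)


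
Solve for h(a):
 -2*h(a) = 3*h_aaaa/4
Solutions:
 h(a) = (C1*sin(2^(1/4)*3^(3/4)*a/3) + C2*cos(2^(1/4)*3^(3/4)*a/3))*exp(-2^(1/4)*3^(3/4)*a/3) + (C3*sin(2^(1/4)*3^(3/4)*a/3) + C4*cos(2^(1/4)*3^(3/4)*a/3))*exp(2^(1/4)*3^(3/4)*a/3)


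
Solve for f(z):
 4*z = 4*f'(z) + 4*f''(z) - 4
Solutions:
 f(z) = C1 + C2*exp(-z) + z^2/2


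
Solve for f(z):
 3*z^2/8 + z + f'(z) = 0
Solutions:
 f(z) = C1 - z^3/8 - z^2/2


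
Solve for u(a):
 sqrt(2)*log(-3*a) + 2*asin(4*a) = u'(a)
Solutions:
 u(a) = C1 + sqrt(2)*a*(log(-a) - 1) + 2*a*asin(4*a) + sqrt(2)*a*log(3) + sqrt(1 - 16*a^2)/2


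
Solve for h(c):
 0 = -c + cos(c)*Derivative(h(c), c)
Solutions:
 h(c) = C1 + Integral(c/cos(c), c)


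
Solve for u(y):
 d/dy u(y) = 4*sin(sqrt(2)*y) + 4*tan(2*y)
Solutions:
 u(y) = C1 - 2*log(cos(2*y)) - 2*sqrt(2)*cos(sqrt(2)*y)


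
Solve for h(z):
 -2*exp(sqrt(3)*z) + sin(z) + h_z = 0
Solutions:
 h(z) = C1 + 2*sqrt(3)*exp(sqrt(3)*z)/3 + cos(z)


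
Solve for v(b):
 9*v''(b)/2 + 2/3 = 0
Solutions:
 v(b) = C1 + C2*b - 2*b^2/27


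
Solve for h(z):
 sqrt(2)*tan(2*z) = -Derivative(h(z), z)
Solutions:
 h(z) = C1 + sqrt(2)*log(cos(2*z))/2


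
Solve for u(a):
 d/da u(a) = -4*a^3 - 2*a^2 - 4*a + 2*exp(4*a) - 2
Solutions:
 u(a) = C1 - a^4 - 2*a^3/3 - 2*a^2 - 2*a + exp(4*a)/2


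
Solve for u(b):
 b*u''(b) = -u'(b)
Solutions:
 u(b) = C1 + C2*log(b)


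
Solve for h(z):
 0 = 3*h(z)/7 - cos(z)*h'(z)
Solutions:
 h(z) = C1*(sin(z) + 1)^(3/14)/(sin(z) - 1)^(3/14)


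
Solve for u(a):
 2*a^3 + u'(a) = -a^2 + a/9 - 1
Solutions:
 u(a) = C1 - a^4/2 - a^3/3 + a^2/18 - a


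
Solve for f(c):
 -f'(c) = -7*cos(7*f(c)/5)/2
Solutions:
 -7*c/2 - 5*log(sin(7*f(c)/5) - 1)/14 + 5*log(sin(7*f(c)/5) + 1)/14 = C1


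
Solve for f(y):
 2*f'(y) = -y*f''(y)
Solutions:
 f(y) = C1 + C2/y


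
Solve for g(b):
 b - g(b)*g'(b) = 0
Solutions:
 g(b) = -sqrt(C1 + b^2)
 g(b) = sqrt(C1 + b^2)


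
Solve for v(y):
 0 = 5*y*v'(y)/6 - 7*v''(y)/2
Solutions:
 v(y) = C1 + C2*erfi(sqrt(210)*y/42)


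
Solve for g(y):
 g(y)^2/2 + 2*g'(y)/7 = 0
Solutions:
 g(y) = 4/(C1 + 7*y)


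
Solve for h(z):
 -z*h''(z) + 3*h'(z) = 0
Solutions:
 h(z) = C1 + C2*z^4


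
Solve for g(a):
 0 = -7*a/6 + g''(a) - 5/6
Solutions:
 g(a) = C1 + C2*a + 7*a^3/36 + 5*a^2/12


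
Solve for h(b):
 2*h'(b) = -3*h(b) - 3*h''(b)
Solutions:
 h(b) = (C1*sin(2*sqrt(2)*b/3) + C2*cos(2*sqrt(2)*b/3))*exp(-b/3)


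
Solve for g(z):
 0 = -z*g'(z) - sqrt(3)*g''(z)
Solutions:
 g(z) = C1 + C2*erf(sqrt(2)*3^(3/4)*z/6)


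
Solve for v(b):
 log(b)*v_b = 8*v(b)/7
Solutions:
 v(b) = C1*exp(8*li(b)/7)


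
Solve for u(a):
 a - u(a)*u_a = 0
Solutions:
 u(a) = -sqrt(C1 + a^2)
 u(a) = sqrt(C1 + a^2)


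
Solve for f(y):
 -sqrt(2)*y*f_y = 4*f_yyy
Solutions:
 f(y) = C1 + Integral(C2*airyai(-sqrt(2)*y/2) + C3*airybi(-sqrt(2)*y/2), y)


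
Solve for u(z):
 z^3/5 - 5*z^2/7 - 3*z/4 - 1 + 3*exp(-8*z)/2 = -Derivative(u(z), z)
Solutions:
 u(z) = C1 - z^4/20 + 5*z^3/21 + 3*z^2/8 + z + 3*exp(-8*z)/16


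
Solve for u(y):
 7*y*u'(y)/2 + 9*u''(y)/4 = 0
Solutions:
 u(y) = C1 + C2*erf(sqrt(7)*y/3)


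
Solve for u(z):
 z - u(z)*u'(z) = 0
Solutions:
 u(z) = -sqrt(C1 + z^2)
 u(z) = sqrt(C1 + z^2)


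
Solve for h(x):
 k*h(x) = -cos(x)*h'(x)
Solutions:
 h(x) = C1*exp(k*(log(sin(x) - 1) - log(sin(x) + 1))/2)


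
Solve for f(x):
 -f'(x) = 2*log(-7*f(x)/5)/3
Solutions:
 3*Integral(1/(log(-_y) - log(5) + log(7)), (_y, f(x)))/2 = C1 - x


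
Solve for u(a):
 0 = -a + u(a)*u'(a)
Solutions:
 u(a) = -sqrt(C1 + a^2)
 u(a) = sqrt(C1 + a^2)


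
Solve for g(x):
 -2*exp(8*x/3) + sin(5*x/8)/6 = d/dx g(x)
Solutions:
 g(x) = C1 - 3*exp(8*x/3)/4 - 4*cos(5*x/8)/15


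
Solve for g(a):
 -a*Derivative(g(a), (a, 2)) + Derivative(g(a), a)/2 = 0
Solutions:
 g(a) = C1 + C2*a^(3/2)


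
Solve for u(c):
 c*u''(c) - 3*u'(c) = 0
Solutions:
 u(c) = C1 + C2*c^4


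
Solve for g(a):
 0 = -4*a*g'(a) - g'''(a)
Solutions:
 g(a) = C1 + Integral(C2*airyai(-2^(2/3)*a) + C3*airybi(-2^(2/3)*a), a)


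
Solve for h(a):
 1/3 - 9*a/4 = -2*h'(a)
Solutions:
 h(a) = C1 + 9*a^2/16 - a/6


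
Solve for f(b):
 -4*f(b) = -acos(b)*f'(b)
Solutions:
 f(b) = C1*exp(4*Integral(1/acos(b), b))


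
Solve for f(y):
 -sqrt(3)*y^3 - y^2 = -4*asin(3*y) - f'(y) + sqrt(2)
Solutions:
 f(y) = C1 + sqrt(3)*y^4/4 + y^3/3 - 4*y*asin(3*y) + sqrt(2)*y - 4*sqrt(1 - 9*y^2)/3


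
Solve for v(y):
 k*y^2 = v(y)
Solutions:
 v(y) = k*y^2


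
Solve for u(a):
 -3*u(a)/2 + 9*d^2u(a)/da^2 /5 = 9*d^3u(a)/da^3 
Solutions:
 u(a) = C1*exp(a*(2*2^(2/3)/(15*sqrt(5585) + 1121)^(1/3) + 4 + 2^(1/3)*(15*sqrt(5585) + 1121)^(1/3))/60)*sin(2^(1/3)*sqrt(3)*a*(-(15*sqrt(5585) + 1121)^(1/3) + 2*2^(1/3)/(15*sqrt(5585) + 1121)^(1/3))/60) + C2*exp(a*(2*2^(2/3)/(15*sqrt(5585) + 1121)^(1/3) + 4 + 2^(1/3)*(15*sqrt(5585) + 1121)^(1/3))/60)*cos(2^(1/3)*sqrt(3)*a*(-(15*sqrt(5585) + 1121)^(1/3) + 2*2^(1/3)/(15*sqrt(5585) + 1121)^(1/3))/60) + C3*exp(a*(-2^(1/3)*(15*sqrt(5585) + 1121)^(1/3) - 2*2^(2/3)/(15*sqrt(5585) + 1121)^(1/3) + 2)/30)


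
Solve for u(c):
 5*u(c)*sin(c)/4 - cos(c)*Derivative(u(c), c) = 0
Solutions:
 u(c) = C1/cos(c)^(5/4)


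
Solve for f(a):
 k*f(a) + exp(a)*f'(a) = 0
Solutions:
 f(a) = C1*exp(k*exp(-a))


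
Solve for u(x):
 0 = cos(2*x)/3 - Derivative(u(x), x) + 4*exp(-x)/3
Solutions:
 u(x) = C1 + sin(2*x)/6 - 4*exp(-x)/3


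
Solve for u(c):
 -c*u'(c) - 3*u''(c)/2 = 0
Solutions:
 u(c) = C1 + C2*erf(sqrt(3)*c/3)


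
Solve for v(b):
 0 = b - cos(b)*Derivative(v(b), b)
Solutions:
 v(b) = C1 + Integral(b/cos(b), b)


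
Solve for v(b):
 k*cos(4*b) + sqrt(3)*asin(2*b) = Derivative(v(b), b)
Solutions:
 v(b) = C1 + k*sin(4*b)/4 + sqrt(3)*(b*asin(2*b) + sqrt(1 - 4*b^2)/2)


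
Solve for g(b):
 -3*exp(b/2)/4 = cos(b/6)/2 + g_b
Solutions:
 g(b) = C1 - 3*exp(b/2)/2 - 3*sin(b/6)


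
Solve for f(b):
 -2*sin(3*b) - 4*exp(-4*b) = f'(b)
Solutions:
 f(b) = C1 + 2*cos(3*b)/3 + exp(-4*b)


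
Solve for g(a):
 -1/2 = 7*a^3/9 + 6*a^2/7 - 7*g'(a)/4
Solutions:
 g(a) = C1 + a^4/9 + 8*a^3/49 + 2*a/7


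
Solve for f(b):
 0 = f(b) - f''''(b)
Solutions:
 f(b) = C1*exp(-b) + C2*exp(b) + C3*sin(b) + C4*cos(b)


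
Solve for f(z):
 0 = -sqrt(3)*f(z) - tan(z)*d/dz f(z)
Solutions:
 f(z) = C1/sin(z)^(sqrt(3))


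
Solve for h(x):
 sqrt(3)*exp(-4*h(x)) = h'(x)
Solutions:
 h(x) = log(-I*(C1 + 4*sqrt(3)*x)^(1/4))
 h(x) = log(I*(C1 + 4*sqrt(3)*x)^(1/4))
 h(x) = log(-(C1 + 4*sqrt(3)*x)^(1/4))
 h(x) = log(C1 + 4*sqrt(3)*x)/4


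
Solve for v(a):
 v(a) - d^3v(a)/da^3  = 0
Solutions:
 v(a) = C3*exp(a) + (C1*sin(sqrt(3)*a/2) + C2*cos(sqrt(3)*a/2))*exp(-a/2)


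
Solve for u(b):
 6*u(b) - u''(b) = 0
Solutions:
 u(b) = C1*exp(-sqrt(6)*b) + C2*exp(sqrt(6)*b)


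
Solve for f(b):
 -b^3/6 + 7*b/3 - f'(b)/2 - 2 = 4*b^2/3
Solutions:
 f(b) = C1 - b^4/12 - 8*b^3/9 + 7*b^2/3 - 4*b


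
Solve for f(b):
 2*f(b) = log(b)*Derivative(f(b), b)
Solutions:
 f(b) = C1*exp(2*li(b))


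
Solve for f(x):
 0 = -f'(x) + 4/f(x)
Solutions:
 f(x) = -sqrt(C1 + 8*x)
 f(x) = sqrt(C1 + 8*x)


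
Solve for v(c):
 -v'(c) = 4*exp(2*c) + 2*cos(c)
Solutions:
 v(c) = C1 - 2*exp(2*c) - 2*sin(c)


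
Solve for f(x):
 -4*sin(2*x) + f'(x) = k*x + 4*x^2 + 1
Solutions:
 f(x) = C1 + k*x^2/2 + 4*x^3/3 + x - 2*cos(2*x)


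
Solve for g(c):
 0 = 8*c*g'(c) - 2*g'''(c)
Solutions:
 g(c) = C1 + Integral(C2*airyai(2^(2/3)*c) + C3*airybi(2^(2/3)*c), c)


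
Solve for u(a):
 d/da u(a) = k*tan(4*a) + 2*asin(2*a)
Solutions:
 u(a) = C1 + 2*a*asin(2*a) - k*log(cos(4*a))/4 + sqrt(1 - 4*a^2)


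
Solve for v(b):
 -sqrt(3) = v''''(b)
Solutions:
 v(b) = C1 + C2*b + C3*b^2 + C4*b^3 - sqrt(3)*b^4/24


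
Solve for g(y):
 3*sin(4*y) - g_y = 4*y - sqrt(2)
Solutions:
 g(y) = C1 - 2*y^2 + sqrt(2)*y - 3*cos(4*y)/4


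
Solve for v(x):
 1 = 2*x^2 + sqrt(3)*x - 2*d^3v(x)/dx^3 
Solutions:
 v(x) = C1 + C2*x + C3*x^2 + x^5/60 + sqrt(3)*x^4/48 - x^3/12


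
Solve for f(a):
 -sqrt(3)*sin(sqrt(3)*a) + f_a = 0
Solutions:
 f(a) = C1 - cos(sqrt(3)*a)


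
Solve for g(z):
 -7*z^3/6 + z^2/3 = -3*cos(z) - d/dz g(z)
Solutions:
 g(z) = C1 + 7*z^4/24 - z^3/9 - 3*sin(z)


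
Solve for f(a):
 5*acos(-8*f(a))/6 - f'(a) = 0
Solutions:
 Integral(1/acos(-8*_y), (_y, f(a))) = C1 + 5*a/6


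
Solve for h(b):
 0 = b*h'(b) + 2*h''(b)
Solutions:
 h(b) = C1 + C2*erf(b/2)


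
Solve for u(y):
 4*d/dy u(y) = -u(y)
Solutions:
 u(y) = C1*exp(-y/4)


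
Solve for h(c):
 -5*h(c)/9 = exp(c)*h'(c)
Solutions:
 h(c) = C1*exp(5*exp(-c)/9)


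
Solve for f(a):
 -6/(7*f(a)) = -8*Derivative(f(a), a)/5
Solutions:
 f(a) = -sqrt(C1 + 210*a)/14
 f(a) = sqrt(C1 + 210*a)/14


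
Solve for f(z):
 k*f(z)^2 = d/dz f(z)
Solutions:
 f(z) = -1/(C1 + k*z)


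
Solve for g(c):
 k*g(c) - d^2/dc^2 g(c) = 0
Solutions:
 g(c) = C1*exp(-c*sqrt(k)) + C2*exp(c*sqrt(k))


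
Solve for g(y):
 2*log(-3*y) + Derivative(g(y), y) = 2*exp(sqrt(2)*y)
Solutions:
 g(y) = C1 - 2*y*log(-y) + 2*y*(1 - log(3)) + sqrt(2)*exp(sqrt(2)*y)


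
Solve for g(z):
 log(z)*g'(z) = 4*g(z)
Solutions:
 g(z) = C1*exp(4*li(z))


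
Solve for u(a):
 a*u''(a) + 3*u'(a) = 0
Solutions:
 u(a) = C1 + C2/a^2


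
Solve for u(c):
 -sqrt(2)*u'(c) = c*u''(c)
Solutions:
 u(c) = C1 + C2*c^(1 - sqrt(2))


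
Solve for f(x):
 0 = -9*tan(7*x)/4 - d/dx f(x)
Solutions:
 f(x) = C1 + 9*log(cos(7*x))/28


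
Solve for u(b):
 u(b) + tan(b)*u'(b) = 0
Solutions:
 u(b) = C1/sin(b)


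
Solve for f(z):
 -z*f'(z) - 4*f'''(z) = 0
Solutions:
 f(z) = C1 + Integral(C2*airyai(-2^(1/3)*z/2) + C3*airybi(-2^(1/3)*z/2), z)


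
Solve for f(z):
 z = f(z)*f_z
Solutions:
 f(z) = -sqrt(C1 + z^2)
 f(z) = sqrt(C1 + z^2)


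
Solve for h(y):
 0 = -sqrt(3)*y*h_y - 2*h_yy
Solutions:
 h(y) = C1 + C2*erf(3^(1/4)*y/2)


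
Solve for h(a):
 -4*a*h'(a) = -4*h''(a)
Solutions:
 h(a) = C1 + C2*erfi(sqrt(2)*a/2)


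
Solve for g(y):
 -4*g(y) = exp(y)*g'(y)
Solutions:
 g(y) = C1*exp(4*exp(-y))


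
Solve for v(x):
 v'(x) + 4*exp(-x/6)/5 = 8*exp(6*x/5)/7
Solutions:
 v(x) = C1 + 20*exp(6*x/5)/21 + 24*exp(-x/6)/5


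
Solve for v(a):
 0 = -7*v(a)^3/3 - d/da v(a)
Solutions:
 v(a) = -sqrt(6)*sqrt(-1/(C1 - 7*a))/2
 v(a) = sqrt(6)*sqrt(-1/(C1 - 7*a))/2


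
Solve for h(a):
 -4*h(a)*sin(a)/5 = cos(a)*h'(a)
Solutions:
 h(a) = C1*cos(a)^(4/5)


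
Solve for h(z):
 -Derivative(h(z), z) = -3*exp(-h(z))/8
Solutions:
 h(z) = log(C1 + 3*z/8)


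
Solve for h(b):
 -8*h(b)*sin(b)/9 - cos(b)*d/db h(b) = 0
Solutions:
 h(b) = C1*cos(b)^(8/9)


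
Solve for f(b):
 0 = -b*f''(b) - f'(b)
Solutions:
 f(b) = C1 + C2*log(b)


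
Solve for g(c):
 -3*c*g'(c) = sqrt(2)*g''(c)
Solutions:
 g(c) = C1 + C2*erf(2^(1/4)*sqrt(3)*c/2)


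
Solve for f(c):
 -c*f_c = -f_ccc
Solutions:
 f(c) = C1 + Integral(C2*airyai(c) + C3*airybi(c), c)


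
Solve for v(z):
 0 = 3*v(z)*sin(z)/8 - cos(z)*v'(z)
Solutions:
 v(z) = C1/cos(z)^(3/8)


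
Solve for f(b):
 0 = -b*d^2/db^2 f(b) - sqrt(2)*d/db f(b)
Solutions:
 f(b) = C1 + C2*b^(1 - sqrt(2))


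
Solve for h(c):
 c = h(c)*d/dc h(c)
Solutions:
 h(c) = -sqrt(C1 + c^2)
 h(c) = sqrt(C1 + c^2)


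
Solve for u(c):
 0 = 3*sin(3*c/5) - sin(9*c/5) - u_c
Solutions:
 u(c) = C1 - 5*cos(3*c/5) + 5*cos(9*c/5)/9


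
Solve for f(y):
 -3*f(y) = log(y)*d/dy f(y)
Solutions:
 f(y) = C1*exp(-3*li(y))


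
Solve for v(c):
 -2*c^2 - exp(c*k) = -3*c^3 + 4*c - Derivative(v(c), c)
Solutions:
 v(c) = C1 - 3*c^4/4 + 2*c^3/3 + 2*c^2 + exp(c*k)/k


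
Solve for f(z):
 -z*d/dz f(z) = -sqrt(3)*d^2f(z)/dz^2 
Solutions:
 f(z) = C1 + C2*erfi(sqrt(2)*3^(3/4)*z/6)


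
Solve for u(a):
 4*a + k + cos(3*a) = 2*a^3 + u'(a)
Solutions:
 u(a) = C1 - a^4/2 + 2*a^2 + a*k + sin(3*a)/3


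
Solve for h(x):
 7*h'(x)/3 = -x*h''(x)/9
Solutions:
 h(x) = C1 + C2/x^20


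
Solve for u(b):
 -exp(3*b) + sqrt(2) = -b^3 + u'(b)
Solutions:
 u(b) = C1 + b^4/4 + sqrt(2)*b - exp(3*b)/3


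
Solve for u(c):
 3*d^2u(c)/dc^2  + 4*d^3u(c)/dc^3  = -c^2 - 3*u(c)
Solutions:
 u(c) = C1*exp(c*(-2 + (4*sqrt(39) + 25)^(-1/3) + (4*sqrt(39) + 25)^(1/3))/8)*sin(sqrt(3)*c*(-(4*sqrt(39) + 25)^(1/3) + (4*sqrt(39) + 25)^(-1/3))/8) + C2*exp(c*(-2 + (4*sqrt(39) + 25)^(-1/3) + (4*sqrt(39) + 25)^(1/3))/8)*cos(sqrt(3)*c*(-(4*sqrt(39) + 25)^(1/3) + (4*sqrt(39) + 25)^(-1/3))/8) + C3*exp(-c*((4*sqrt(39) + 25)^(-1/3) + 1 + (4*sqrt(39) + 25)^(1/3))/4) - c^2/3 + 2/3


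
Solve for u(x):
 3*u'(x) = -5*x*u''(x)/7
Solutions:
 u(x) = C1 + C2/x^(16/5)


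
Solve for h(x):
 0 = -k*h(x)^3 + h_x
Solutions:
 h(x) = -sqrt(2)*sqrt(-1/(C1 + k*x))/2
 h(x) = sqrt(2)*sqrt(-1/(C1 + k*x))/2


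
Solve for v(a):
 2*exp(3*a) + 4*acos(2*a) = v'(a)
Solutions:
 v(a) = C1 + 4*a*acos(2*a) - 2*sqrt(1 - 4*a^2) + 2*exp(3*a)/3


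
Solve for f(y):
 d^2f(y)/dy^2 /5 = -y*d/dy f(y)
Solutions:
 f(y) = C1 + C2*erf(sqrt(10)*y/2)


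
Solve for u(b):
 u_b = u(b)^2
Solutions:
 u(b) = -1/(C1 + b)


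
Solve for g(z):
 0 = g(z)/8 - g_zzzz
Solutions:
 g(z) = C1*exp(-2^(1/4)*z/2) + C2*exp(2^(1/4)*z/2) + C3*sin(2^(1/4)*z/2) + C4*cos(2^(1/4)*z/2)


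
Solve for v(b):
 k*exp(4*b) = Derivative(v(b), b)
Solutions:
 v(b) = C1 + k*exp(4*b)/4


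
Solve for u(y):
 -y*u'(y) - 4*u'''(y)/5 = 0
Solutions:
 u(y) = C1 + Integral(C2*airyai(-10^(1/3)*y/2) + C3*airybi(-10^(1/3)*y/2), y)


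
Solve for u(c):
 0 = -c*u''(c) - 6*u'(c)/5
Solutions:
 u(c) = C1 + C2/c^(1/5)


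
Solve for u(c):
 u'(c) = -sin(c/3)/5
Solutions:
 u(c) = C1 + 3*cos(c/3)/5


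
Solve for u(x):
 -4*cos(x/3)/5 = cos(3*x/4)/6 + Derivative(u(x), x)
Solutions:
 u(x) = C1 - 12*sin(x/3)/5 - 2*sin(3*x/4)/9


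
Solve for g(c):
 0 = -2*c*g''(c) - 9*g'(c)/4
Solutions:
 g(c) = C1 + C2/c^(1/8)


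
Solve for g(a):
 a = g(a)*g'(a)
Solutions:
 g(a) = -sqrt(C1 + a^2)
 g(a) = sqrt(C1 + a^2)


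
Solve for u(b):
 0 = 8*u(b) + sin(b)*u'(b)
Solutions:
 u(b) = C1*(cos(b)^4 + 4*cos(b)^3 + 6*cos(b)^2 + 4*cos(b) + 1)/(cos(b)^4 - 4*cos(b)^3 + 6*cos(b)^2 - 4*cos(b) + 1)


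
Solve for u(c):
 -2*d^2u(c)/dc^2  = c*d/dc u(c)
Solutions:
 u(c) = C1 + C2*erf(c/2)


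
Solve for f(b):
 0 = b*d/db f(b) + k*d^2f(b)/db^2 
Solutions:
 f(b) = C1 + C2*sqrt(k)*erf(sqrt(2)*b*sqrt(1/k)/2)


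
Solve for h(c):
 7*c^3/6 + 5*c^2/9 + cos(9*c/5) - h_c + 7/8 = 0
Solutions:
 h(c) = C1 + 7*c^4/24 + 5*c^3/27 + 7*c/8 + 5*sin(9*c/5)/9


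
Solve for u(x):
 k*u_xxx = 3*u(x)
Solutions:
 u(x) = C1*exp(3^(1/3)*x*(1/k)^(1/3)) + C2*exp(x*(-3^(1/3) + 3^(5/6)*I)*(1/k)^(1/3)/2) + C3*exp(-x*(3^(1/3) + 3^(5/6)*I)*(1/k)^(1/3)/2)


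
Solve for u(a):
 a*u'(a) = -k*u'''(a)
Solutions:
 u(a) = C1 + Integral(C2*airyai(a*(-1/k)^(1/3)) + C3*airybi(a*(-1/k)^(1/3)), a)


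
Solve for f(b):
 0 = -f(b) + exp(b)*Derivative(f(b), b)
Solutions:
 f(b) = C1*exp(-exp(-b))


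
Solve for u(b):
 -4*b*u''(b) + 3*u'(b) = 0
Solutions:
 u(b) = C1 + C2*b^(7/4)


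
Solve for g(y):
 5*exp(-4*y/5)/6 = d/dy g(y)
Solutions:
 g(y) = C1 - 25*exp(-4*y/5)/24


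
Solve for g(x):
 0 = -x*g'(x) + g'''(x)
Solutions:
 g(x) = C1 + Integral(C2*airyai(x) + C3*airybi(x), x)


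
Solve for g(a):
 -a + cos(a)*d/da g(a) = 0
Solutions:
 g(a) = C1 + Integral(a/cos(a), a)


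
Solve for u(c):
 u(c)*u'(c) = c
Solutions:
 u(c) = -sqrt(C1 + c^2)
 u(c) = sqrt(C1 + c^2)


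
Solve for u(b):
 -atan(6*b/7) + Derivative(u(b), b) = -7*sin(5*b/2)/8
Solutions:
 u(b) = C1 + b*atan(6*b/7) - 7*log(36*b^2 + 49)/12 + 7*cos(5*b/2)/20


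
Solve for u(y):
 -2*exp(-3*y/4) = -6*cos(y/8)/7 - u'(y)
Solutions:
 u(y) = C1 - 48*sin(y/8)/7 - 8*exp(-3*y/4)/3


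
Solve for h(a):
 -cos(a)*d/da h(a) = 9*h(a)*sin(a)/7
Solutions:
 h(a) = C1*cos(a)^(9/7)


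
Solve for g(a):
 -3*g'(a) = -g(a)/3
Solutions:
 g(a) = C1*exp(a/9)


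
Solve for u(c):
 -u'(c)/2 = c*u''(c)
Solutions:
 u(c) = C1 + C2*sqrt(c)


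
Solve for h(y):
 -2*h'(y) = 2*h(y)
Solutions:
 h(y) = C1*exp(-y)


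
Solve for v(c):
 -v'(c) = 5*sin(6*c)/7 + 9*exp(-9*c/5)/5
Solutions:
 v(c) = C1 + 5*cos(6*c)/42 + exp(-9*c/5)


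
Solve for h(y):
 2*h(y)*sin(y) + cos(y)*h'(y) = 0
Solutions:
 h(y) = C1*cos(y)^2


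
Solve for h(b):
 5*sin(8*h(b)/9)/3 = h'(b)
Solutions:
 -5*b/3 + 9*log(cos(8*h(b)/9) - 1)/16 - 9*log(cos(8*h(b)/9) + 1)/16 = C1


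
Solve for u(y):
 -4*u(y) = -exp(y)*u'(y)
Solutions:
 u(y) = C1*exp(-4*exp(-y))


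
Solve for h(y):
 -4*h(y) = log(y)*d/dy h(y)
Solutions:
 h(y) = C1*exp(-4*li(y))


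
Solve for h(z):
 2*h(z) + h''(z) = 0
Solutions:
 h(z) = C1*sin(sqrt(2)*z) + C2*cos(sqrt(2)*z)


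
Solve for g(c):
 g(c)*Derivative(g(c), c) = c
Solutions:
 g(c) = -sqrt(C1 + c^2)
 g(c) = sqrt(C1 + c^2)


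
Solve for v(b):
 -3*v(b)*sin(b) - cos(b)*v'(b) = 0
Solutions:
 v(b) = C1*cos(b)^3


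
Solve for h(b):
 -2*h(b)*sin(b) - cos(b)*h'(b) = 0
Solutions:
 h(b) = C1*cos(b)^2


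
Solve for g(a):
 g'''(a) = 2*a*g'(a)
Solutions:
 g(a) = C1 + Integral(C2*airyai(2^(1/3)*a) + C3*airybi(2^(1/3)*a), a)


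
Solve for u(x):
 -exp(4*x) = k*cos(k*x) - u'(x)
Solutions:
 u(x) = C1 + exp(4*x)/4 + sin(k*x)


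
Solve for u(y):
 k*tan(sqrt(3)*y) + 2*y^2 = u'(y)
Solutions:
 u(y) = C1 - sqrt(3)*k*log(cos(sqrt(3)*y))/3 + 2*y^3/3


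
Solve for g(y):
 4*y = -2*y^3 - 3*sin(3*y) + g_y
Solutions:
 g(y) = C1 + y^4/2 + 2*y^2 - cos(3*y)


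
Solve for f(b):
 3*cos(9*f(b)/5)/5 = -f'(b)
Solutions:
 3*b/5 - 5*log(sin(9*f(b)/5) - 1)/18 + 5*log(sin(9*f(b)/5) + 1)/18 = C1


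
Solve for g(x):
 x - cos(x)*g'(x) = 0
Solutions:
 g(x) = C1 + Integral(x/cos(x), x)


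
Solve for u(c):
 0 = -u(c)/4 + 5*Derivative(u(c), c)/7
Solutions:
 u(c) = C1*exp(7*c/20)


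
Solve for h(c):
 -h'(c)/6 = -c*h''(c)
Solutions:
 h(c) = C1 + C2*c^(7/6)


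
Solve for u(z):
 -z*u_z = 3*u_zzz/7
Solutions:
 u(z) = C1 + Integral(C2*airyai(-3^(2/3)*7^(1/3)*z/3) + C3*airybi(-3^(2/3)*7^(1/3)*z/3), z)


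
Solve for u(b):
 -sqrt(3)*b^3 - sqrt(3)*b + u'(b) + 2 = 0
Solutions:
 u(b) = C1 + sqrt(3)*b^4/4 + sqrt(3)*b^2/2 - 2*b


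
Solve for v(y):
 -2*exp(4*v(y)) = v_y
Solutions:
 v(y) = log(-I*(1/(C1 + 8*y))^(1/4))
 v(y) = log(I*(1/(C1 + 8*y))^(1/4))
 v(y) = log(-(1/(C1 + 8*y))^(1/4))
 v(y) = log(1/(C1 + 8*y))/4


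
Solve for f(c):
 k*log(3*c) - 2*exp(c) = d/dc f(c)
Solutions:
 f(c) = C1 + c*k*log(c) + c*k*(-1 + log(3)) - 2*exp(c)


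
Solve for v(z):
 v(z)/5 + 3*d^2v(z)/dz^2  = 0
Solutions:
 v(z) = C1*sin(sqrt(15)*z/15) + C2*cos(sqrt(15)*z/15)


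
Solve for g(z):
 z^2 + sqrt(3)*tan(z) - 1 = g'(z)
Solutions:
 g(z) = C1 + z^3/3 - z - sqrt(3)*log(cos(z))


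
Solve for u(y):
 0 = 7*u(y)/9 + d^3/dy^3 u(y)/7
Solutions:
 u(y) = C3*exp(-3^(1/3)*7^(2/3)*y/3) + (C1*sin(3^(5/6)*7^(2/3)*y/6) + C2*cos(3^(5/6)*7^(2/3)*y/6))*exp(3^(1/3)*7^(2/3)*y/6)


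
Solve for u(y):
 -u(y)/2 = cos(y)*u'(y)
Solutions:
 u(y) = C1*(sin(y) - 1)^(1/4)/(sin(y) + 1)^(1/4)


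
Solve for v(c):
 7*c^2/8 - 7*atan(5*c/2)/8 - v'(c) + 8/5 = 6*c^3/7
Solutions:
 v(c) = C1 - 3*c^4/14 + 7*c^3/24 - 7*c*atan(5*c/2)/8 + 8*c/5 + 7*log(25*c^2 + 4)/40


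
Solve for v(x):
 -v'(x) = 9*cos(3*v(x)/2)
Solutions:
 v(x) = -2*asin((C1 + exp(27*x))/(C1 - exp(27*x)))/3 + 2*pi/3
 v(x) = 2*asin((C1 + exp(27*x))/(C1 - exp(27*x)))/3


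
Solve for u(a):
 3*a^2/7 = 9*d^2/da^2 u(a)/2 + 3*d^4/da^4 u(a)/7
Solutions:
 u(a) = C1 + C2*a + C3*sin(sqrt(42)*a/2) + C4*cos(sqrt(42)*a/2) + a^4/126 - 4*a^2/441


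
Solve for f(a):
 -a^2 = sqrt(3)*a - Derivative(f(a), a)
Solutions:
 f(a) = C1 + a^3/3 + sqrt(3)*a^2/2


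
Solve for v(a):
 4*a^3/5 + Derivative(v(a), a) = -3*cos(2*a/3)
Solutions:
 v(a) = C1 - a^4/5 - 9*sin(2*a/3)/2


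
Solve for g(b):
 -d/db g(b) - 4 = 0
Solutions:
 g(b) = C1 - 4*b


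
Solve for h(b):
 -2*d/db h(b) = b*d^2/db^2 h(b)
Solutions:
 h(b) = C1 + C2/b


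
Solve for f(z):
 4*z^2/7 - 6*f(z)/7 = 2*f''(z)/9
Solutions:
 f(z) = C1*sin(3*sqrt(21)*z/7) + C2*cos(3*sqrt(21)*z/7) + 2*z^2/3 - 28/81


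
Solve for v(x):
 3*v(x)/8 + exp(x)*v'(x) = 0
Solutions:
 v(x) = C1*exp(3*exp(-x)/8)


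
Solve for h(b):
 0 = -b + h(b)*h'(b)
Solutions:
 h(b) = -sqrt(C1 + b^2)
 h(b) = sqrt(C1 + b^2)


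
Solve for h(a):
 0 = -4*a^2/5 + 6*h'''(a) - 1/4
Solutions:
 h(a) = C1 + C2*a + C3*a^2 + a^5/450 + a^3/144


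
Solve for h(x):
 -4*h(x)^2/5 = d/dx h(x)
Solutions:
 h(x) = 5/(C1 + 4*x)


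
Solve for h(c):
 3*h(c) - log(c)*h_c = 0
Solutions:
 h(c) = C1*exp(3*li(c))


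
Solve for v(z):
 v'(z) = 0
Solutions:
 v(z) = C1


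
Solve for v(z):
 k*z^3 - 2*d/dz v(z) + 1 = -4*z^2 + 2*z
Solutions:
 v(z) = C1 + k*z^4/8 + 2*z^3/3 - z^2/2 + z/2


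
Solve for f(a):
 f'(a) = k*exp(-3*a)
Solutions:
 f(a) = C1 - k*exp(-3*a)/3


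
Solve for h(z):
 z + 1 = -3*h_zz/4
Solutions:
 h(z) = C1 + C2*z - 2*z^3/9 - 2*z^2/3


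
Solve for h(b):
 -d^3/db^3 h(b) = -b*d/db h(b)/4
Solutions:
 h(b) = C1 + Integral(C2*airyai(2^(1/3)*b/2) + C3*airybi(2^(1/3)*b/2), b)


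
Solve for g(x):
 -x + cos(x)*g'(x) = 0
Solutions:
 g(x) = C1 + Integral(x/cos(x), x)


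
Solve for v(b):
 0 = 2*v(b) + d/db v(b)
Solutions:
 v(b) = C1*exp(-2*b)


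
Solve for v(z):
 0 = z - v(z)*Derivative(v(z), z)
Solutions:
 v(z) = -sqrt(C1 + z^2)
 v(z) = sqrt(C1 + z^2)


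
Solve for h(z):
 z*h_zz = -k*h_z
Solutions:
 h(z) = C1 + z^(1 - re(k))*(C2*sin(log(z)*Abs(im(k))) + C3*cos(log(z)*im(k)))


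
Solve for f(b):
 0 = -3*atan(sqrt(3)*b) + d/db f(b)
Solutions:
 f(b) = C1 + 3*b*atan(sqrt(3)*b) - sqrt(3)*log(3*b^2 + 1)/2


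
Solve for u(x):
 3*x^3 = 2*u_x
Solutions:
 u(x) = C1 + 3*x^4/8


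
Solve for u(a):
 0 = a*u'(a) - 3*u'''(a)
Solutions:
 u(a) = C1 + Integral(C2*airyai(3^(2/3)*a/3) + C3*airybi(3^(2/3)*a/3), a)


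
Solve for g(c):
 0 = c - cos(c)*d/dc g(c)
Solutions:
 g(c) = C1 + Integral(c/cos(c), c)


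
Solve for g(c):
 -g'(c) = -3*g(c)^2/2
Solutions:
 g(c) = -2/(C1 + 3*c)


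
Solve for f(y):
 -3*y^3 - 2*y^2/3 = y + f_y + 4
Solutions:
 f(y) = C1 - 3*y^4/4 - 2*y^3/9 - y^2/2 - 4*y


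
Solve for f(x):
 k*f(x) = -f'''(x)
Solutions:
 f(x) = C1*exp(x*(-k)^(1/3)) + C2*exp(x*(-k)^(1/3)*(-1 + sqrt(3)*I)/2) + C3*exp(-x*(-k)^(1/3)*(1 + sqrt(3)*I)/2)


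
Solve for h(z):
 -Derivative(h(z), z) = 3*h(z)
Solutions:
 h(z) = C1*exp(-3*z)


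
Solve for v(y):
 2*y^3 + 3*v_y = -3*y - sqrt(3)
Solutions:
 v(y) = C1 - y^4/6 - y^2/2 - sqrt(3)*y/3


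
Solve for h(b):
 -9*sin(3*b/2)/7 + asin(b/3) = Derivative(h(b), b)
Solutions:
 h(b) = C1 + b*asin(b/3) + sqrt(9 - b^2) + 6*cos(3*b/2)/7


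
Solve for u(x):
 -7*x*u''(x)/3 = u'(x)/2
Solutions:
 u(x) = C1 + C2*x^(11/14)


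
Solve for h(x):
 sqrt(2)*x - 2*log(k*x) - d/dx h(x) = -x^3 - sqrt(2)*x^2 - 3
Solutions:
 h(x) = C1 + x^4/4 + sqrt(2)*x^3/3 + sqrt(2)*x^2/2 - 2*x*log(k*x) + 5*x


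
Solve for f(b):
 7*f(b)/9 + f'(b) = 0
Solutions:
 f(b) = C1*exp(-7*b/9)


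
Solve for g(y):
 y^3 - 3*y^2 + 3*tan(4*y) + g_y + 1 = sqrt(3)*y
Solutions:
 g(y) = C1 - y^4/4 + y^3 + sqrt(3)*y^2/2 - y + 3*log(cos(4*y))/4


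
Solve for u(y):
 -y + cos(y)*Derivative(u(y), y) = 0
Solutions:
 u(y) = C1 + Integral(y/cos(y), y)


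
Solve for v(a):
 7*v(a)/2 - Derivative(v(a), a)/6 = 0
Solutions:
 v(a) = C1*exp(21*a)


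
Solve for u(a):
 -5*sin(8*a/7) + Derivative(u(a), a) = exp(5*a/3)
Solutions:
 u(a) = C1 + 3*exp(5*a/3)/5 - 35*cos(8*a/7)/8


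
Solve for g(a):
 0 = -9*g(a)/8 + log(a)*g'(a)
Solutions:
 g(a) = C1*exp(9*li(a)/8)


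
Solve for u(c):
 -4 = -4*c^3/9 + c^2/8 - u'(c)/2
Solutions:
 u(c) = C1 - 2*c^4/9 + c^3/12 + 8*c


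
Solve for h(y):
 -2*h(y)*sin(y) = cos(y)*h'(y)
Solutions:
 h(y) = C1*cos(y)^2


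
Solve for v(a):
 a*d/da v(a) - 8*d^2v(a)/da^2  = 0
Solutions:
 v(a) = C1 + C2*erfi(a/4)


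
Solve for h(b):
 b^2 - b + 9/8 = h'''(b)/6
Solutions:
 h(b) = C1 + C2*b + C3*b^2 + b^5/10 - b^4/4 + 9*b^3/8


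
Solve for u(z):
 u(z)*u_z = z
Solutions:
 u(z) = -sqrt(C1 + z^2)
 u(z) = sqrt(C1 + z^2)


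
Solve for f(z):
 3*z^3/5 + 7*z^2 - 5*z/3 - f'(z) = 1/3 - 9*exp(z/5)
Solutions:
 f(z) = C1 + 3*z^4/20 + 7*z^3/3 - 5*z^2/6 - z/3 + 45*exp(z/5)


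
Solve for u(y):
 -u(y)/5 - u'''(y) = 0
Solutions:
 u(y) = C3*exp(-5^(2/3)*y/5) + (C1*sin(sqrt(3)*5^(2/3)*y/10) + C2*cos(sqrt(3)*5^(2/3)*y/10))*exp(5^(2/3)*y/10)


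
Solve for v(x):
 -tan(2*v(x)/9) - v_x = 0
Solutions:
 v(x) = -9*asin(C1*exp(-2*x/9))/2 + 9*pi/2
 v(x) = 9*asin(C1*exp(-2*x/9))/2


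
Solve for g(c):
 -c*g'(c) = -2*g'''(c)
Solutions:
 g(c) = C1 + Integral(C2*airyai(2^(2/3)*c/2) + C3*airybi(2^(2/3)*c/2), c)


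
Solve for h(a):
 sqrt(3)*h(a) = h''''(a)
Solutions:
 h(a) = C1*exp(-3^(1/8)*a) + C2*exp(3^(1/8)*a) + C3*sin(3^(1/8)*a) + C4*cos(3^(1/8)*a)


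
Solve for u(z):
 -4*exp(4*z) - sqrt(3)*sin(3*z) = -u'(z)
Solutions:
 u(z) = C1 + exp(4*z) - sqrt(3)*cos(3*z)/3


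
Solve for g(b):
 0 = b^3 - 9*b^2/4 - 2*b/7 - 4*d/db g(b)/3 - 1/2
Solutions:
 g(b) = C1 + 3*b^4/16 - 9*b^3/16 - 3*b^2/28 - 3*b/8


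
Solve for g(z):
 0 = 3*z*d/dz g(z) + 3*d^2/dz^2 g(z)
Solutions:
 g(z) = C1 + C2*erf(sqrt(2)*z/2)


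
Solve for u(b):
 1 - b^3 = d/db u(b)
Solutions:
 u(b) = C1 - b^4/4 + b


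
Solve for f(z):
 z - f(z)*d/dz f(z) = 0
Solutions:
 f(z) = -sqrt(C1 + z^2)
 f(z) = sqrt(C1 + z^2)


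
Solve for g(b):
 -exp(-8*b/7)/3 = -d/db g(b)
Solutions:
 g(b) = C1 - 7*exp(-8*b/7)/24


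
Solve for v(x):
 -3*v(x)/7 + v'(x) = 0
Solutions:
 v(x) = C1*exp(3*x/7)


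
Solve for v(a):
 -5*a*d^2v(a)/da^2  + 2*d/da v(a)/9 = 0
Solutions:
 v(a) = C1 + C2*a^(47/45)


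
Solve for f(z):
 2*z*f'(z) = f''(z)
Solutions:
 f(z) = C1 + C2*erfi(z)


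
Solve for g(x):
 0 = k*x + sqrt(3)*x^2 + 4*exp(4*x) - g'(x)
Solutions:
 g(x) = C1 + k*x^2/2 + sqrt(3)*x^3/3 + exp(4*x)


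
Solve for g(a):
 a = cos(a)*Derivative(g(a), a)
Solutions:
 g(a) = C1 + Integral(a/cos(a), a)


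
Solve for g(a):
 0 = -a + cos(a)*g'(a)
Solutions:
 g(a) = C1 + Integral(a/cos(a), a)


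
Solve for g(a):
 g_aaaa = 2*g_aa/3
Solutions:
 g(a) = C1 + C2*a + C3*exp(-sqrt(6)*a/3) + C4*exp(sqrt(6)*a/3)


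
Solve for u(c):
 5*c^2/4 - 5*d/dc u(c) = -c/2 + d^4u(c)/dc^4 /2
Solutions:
 u(c) = C1 + C4*exp(-10^(1/3)*c) + c^3/12 + c^2/20 + (C2*sin(10^(1/3)*sqrt(3)*c/2) + C3*cos(10^(1/3)*sqrt(3)*c/2))*exp(10^(1/3)*c/2)


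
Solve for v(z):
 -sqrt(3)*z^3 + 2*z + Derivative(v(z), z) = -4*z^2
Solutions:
 v(z) = C1 + sqrt(3)*z^4/4 - 4*z^3/3 - z^2


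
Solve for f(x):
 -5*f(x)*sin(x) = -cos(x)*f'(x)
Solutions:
 f(x) = C1/cos(x)^5


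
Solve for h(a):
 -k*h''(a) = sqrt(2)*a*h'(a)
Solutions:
 h(a) = C1 + C2*sqrt(k)*erf(2^(3/4)*a*sqrt(1/k)/2)


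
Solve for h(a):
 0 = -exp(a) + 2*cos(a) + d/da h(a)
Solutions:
 h(a) = C1 + exp(a) - 2*sin(a)


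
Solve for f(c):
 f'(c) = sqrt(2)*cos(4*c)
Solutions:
 f(c) = C1 + sqrt(2)*sin(4*c)/4


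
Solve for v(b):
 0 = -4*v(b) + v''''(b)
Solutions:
 v(b) = C1*exp(-sqrt(2)*b) + C2*exp(sqrt(2)*b) + C3*sin(sqrt(2)*b) + C4*cos(sqrt(2)*b)


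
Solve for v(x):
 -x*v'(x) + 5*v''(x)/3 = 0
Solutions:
 v(x) = C1 + C2*erfi(sqrt(30)*x/10)


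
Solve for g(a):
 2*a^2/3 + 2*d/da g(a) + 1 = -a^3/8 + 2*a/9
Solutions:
 g(a) = C1 - a^4/64 - a^3/9 + a^2/18 - a/2


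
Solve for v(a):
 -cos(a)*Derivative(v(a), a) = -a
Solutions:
 v(a) = C1 + Integral(a/cos(a), a)


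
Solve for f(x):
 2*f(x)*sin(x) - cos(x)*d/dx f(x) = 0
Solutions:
 f(x) = C1/cos(x)^2


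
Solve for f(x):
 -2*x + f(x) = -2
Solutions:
 f(x) = 2*x - 2


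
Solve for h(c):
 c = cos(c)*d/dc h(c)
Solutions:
 h(c) = C1 + Integral(c/cos(c), c)


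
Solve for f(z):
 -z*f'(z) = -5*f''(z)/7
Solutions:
 f(z) = C1 + C2*erfi(sqrt(70)*z/10)


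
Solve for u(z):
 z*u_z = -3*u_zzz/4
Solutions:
 u(z) = C1 + Integral(C2*airyai(-6^(2/3)*z/3) + C3*airybi(-6^(2/3)*z/3), z)


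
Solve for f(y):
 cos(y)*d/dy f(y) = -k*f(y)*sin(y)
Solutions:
 f(y) = C1*exp(k*log(cos(y)))


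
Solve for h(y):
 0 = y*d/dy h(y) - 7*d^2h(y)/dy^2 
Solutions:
 h(y) = C1 + C2*erfi(sqrt(14)*y/14)


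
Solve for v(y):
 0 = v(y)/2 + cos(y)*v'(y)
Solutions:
 v(y) = C1*(sin(y) - 1)^(1/4)/(sin(y) + 1)^(1/4)


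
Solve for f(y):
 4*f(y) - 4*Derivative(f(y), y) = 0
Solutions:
 f(y) = C1*exp(y)


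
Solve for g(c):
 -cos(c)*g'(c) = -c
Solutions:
 g(c) = C1 + Integral(c/cos(c), c)


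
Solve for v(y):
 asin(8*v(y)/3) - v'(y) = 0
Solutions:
 Integral(1/asin(8*_y/3), (_y, v(y))) = C1 + y


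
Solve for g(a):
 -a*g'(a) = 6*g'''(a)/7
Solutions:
 g(a) = C1 + Integral(C2*airyai(-6^(2/3)*7^(1/3)*a/6) + C3*airybi(-6^(2/3)*7^(1/3)*a/6), a)


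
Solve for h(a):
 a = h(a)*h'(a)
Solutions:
 h(a) = -sqrt(C1 + a^2)
 h(a) = sqrt(C1 + a^2)


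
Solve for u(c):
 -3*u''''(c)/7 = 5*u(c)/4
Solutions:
 u(c) = (C1*sin(3^(3/4)*35^(1/4)*c/6) + C2*cos(3^(3/4)*35^(1/4)*c/6))*exp(-3^(3/4)*35^(1/4)*c/6) + (C3*sin(3^(3/4)*35^(1/4)*c/6) + C4*cos(3^(3/4)*35^(1/4)*c/6))*exp(3^(3/4)*35^(1/4)*c/6)


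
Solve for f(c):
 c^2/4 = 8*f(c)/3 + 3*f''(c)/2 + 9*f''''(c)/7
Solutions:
 f(c) = 3*c^2/32 + (C1*sin(2^(3/4)*21^(1/4)*c*cos(atan(sqrt(2247)/21)/2)/3) + C2*cos(2^(3/4)*21^(1/4)*c*cos(atan(sqrt(2247)/21)/2)/3))*exp(-2^(3/4)*21^(1/4)*c*sin(atan(sqrt(2247)/21)/2)/3) + (C3*sin(2^(3/4)*21^(1/4)*c*cos(atan(sqrt(2247)/21)/2)/3) + C4*cos(2^(3/4)*21^(1/4)*c*cos(atan(sqrt(2247)/21)/2)/3))*exp(2^(3/4)*21^(1/4)*c*sin(atan(sqrt(2247)/21)/2)/3) - 27/256


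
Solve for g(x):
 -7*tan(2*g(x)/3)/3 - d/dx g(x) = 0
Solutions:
 g(x) = -3*asin(C1*exp(-14*x/9))/2 + 3*pi/2
 g(x) = 3*asin(C1*exp(-14*x/9))/2


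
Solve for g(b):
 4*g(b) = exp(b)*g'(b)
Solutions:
 g(b) = C1*exp(-4*exp(-b))


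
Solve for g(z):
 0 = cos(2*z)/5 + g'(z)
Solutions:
 g(z) = C1 - sin(2*z)/10


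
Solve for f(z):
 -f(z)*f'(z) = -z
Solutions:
 f(z) = -sqrt(C1 + z^2)
 f(z) = sqrt(C1 + z^2)


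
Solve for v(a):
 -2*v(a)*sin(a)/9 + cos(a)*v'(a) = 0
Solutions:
 v(a) = C1/cos(a)^(2/9)


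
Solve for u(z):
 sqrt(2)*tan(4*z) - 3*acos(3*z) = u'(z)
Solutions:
 u(z) = C1 - 3*z*acos(3*z) + sqrt(1 - 9*z^2) - sqrt(2)*log(cos(4*z))/4


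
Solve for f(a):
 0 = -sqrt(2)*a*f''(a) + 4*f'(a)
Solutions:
 f(a) = C1 + C2*a^(1 + 2*sqrt(2))


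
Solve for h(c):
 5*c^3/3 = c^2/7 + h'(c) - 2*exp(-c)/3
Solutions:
 h(c) = C1 + 5*c^4/12 - c^3/21 - 2*exp(-c)/3


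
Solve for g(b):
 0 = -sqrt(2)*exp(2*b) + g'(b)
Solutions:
 g(b) = C1 + sqrt(2)*exp(2*b)/2


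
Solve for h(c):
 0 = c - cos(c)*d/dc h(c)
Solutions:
 h(c) = C1 + Integral(c/cos(c), c)


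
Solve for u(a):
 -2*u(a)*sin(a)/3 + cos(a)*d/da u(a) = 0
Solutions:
 u(a) = C1/cos(a)^(2/3)


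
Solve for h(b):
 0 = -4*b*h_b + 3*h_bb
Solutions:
 h(b) = C1 + C2*erfi(sqrt(6)*b/3)


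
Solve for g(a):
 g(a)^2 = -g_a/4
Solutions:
 g(a) = 1/(C1 + 4*a)


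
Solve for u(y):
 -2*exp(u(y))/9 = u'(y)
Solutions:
 u(y) = log(1/(C1 + 2*y)) + 2*log(3)


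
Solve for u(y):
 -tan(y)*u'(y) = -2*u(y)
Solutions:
 u(y) = C1*sin(y)^2


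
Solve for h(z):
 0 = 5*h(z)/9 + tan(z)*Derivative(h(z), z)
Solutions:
 h(z) = C1/sin(z)^(5/9)


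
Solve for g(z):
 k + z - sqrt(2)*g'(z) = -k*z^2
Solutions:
 g(z) = C1 + sqrt(2)*k*z^3/6 + sqrt(2)*k*z/2 + sqrt(2)*z^2/4


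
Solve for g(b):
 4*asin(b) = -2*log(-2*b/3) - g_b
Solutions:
 g(b) = C1 - 2*b*log(-b) - 4*b*asin(b) - 2*b*log(2) + 2*b + 2*b*log(3) - 4*sqrt(1 - b^2)


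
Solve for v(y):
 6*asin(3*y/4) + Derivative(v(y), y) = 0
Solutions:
 v(y) = C1 - 6*y*asin(3*y/4) - 2*sqrt(16 - 9*y^2)


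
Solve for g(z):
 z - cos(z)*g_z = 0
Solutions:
 g(z) = C1 + Integral(z/cos(z), z)


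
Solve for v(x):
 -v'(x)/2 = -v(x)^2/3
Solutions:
 v(x) = -3/(C1 + 2*x)


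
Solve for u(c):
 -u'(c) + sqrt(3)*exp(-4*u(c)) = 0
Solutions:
 u(c) = log(-I*(C1 + 4*sqrt(3)*c)^(1/4))
 u(c) = log(I*(C1 + 4*sqrt(3)*c)^(1/4))
 u(c) = log(-(C1 + 4*sqrt(3)*c)^(1/4))
 u(c) = log(C1 + 4*sqrt(3)*c)/4


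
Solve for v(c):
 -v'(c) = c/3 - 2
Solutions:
 v(c) = C1 - c^2/6 + 2*c


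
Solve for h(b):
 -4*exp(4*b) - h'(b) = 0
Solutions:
 h(b) = C1 - exp(4*b)


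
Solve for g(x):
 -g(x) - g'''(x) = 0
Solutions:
 g(x) = C3*exp(-x) + (C1*sin(sqrt(3)*x/2) + C2*cos(sqrt(3)*x/2))*exp(x/2)


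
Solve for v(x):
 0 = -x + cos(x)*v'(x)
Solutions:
 v(x) = C1 + Integral(x/cos(x), x)


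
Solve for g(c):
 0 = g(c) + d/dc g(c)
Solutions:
 g(c) = C1*exp(-c)


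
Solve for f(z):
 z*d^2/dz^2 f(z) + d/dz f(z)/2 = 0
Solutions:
 f(z) = C1 + C2*sqrt(z)


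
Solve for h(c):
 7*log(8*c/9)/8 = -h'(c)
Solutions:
 h(c) = C1 - 7*c*log(c)/8 - 21*c*log(2)/8 + 7*c/8 + 7*c*log(3)/4


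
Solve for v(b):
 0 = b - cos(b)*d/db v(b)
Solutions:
 v(b) = C1 + Integral(b/cos(b), b)


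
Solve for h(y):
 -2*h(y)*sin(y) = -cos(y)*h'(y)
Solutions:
 h(y) = C1/cos(y)^2


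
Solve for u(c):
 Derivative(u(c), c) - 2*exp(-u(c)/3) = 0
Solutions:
 u(c) = 3*log(C1 + 2*c/3)


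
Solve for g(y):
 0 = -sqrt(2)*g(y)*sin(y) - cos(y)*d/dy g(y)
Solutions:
 g(y) = C1*cos(y)^(sqrt(2))


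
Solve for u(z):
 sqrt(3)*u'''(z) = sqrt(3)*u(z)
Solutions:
 u(z) = C3*exp(z) + (C1*sin(sqrt(3)*z/2) + C2*cos(sqrt(3)*z/2))*exp(-z/2)
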